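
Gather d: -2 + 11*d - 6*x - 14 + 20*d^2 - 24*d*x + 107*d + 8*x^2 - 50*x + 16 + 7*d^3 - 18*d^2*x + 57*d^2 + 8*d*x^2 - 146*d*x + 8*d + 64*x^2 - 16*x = 7*d^3 + d^2*(77 - 18*x) + d*(8*x^2 - 170*x + 126) + 72*x^2 - 72*x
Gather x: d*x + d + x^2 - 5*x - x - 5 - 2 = d + x^2 + x*(d - 6) - 7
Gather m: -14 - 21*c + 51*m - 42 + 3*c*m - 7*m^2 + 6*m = -21*c - 7*m^2 + m*(3*c + 57) - 56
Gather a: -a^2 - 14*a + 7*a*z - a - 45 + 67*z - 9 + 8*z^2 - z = -a^2 + a*(7*z - 15) + 8*z^2 + 66*z - 54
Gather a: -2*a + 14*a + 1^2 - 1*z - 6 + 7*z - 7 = 12*a + 6*z - 12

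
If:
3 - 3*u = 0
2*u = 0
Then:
No Solution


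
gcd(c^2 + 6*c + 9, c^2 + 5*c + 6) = c + 3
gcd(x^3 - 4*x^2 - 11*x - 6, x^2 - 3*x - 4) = x + 1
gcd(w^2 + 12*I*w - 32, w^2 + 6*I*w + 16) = w + 8*I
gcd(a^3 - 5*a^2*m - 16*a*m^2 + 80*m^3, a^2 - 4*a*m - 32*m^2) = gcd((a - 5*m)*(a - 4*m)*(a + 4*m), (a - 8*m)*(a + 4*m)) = a + 4*m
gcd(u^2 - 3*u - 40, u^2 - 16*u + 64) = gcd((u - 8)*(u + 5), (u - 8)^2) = u - 8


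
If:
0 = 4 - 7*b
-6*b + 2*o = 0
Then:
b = 4/7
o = 12/7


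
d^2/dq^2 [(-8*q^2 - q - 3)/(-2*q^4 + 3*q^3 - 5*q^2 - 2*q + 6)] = 2*(96*q^8 - 120*q^7 + 64*q^6 - 405*q^5 + 1671*q^4 - 1273*q^3 + 999*q^2 + 18*q + 402)/(8*q^12 - 36*q^11 + 114*q^10 - 183*q^9 + 141*q^8 + 165*q^7 - 553*q^6 + 510*q^5 + 42*q^4 - 676*q^3 + 468*q^2 + 216*q - 216)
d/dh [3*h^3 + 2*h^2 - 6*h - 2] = 9*h^2 + 4*h - 6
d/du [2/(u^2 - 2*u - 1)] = 4*(1 - u)/(-u^2 + 2*u + 1)^2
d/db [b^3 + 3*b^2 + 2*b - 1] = 3*b^2 + 6*b + 2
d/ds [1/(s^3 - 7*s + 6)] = (7 - 3*s^2)/(s^3 - 7*s + 6)^2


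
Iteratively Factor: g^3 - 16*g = (g)*(g^2 - 16) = g*(g + 4)*(g - 4)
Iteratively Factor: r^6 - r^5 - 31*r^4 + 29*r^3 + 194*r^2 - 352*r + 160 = (r + 4)*(r^5 - 5*r^4 - 11*r^3 + 73*r^2 - 98*r + 40) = (r - 5)*(r + 4)*(r^4 - 11*r^2 + 18*r - 8) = (r - 5)*(r - 1)*(r + 4)*(r^3 + r^2 - 10*r + 8) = (r - 5)*(r - 2)*(r - 1)*(r + 4)*(r^2 + 3*r - 4) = (r - 5)*(r - 2)*(r - 1)^2*(r + 4)*(r + 4)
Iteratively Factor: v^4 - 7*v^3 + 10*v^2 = (v - 2)*(v^3 - 5*v^2) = v*(v - 2)*(v^2 - 5*v) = v*(v - 5)*(v - 2)*(v)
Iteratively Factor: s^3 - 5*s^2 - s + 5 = (s - 5)*(s^2 - 1) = (s - 5)*(s + 1)*(s - 1)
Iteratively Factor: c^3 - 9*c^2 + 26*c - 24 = (c - 3)*(c^2 - 6*c + 8) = (c - 3)*(c - 2)*(c - 4)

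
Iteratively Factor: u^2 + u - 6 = (u + 3)*(u - 2)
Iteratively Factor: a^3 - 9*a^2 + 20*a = (a)*(a^2 - 9*a + 20) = a*(a - 4)*(a - 5)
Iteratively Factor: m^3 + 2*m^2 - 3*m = (m)*(m^2 + 2*m - 3) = m*(m + 3)*(m - 1)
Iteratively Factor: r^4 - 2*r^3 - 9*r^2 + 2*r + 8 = (r + 1)*(r^3 - 3*r^2 - 6*r + 8) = (r - 1)*(r + 1)*(r^2 - 2*r - 8) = (r - 4)*(r - 1)*(r + 1)*(r + 2)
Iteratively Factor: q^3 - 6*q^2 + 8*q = (q)*(q^2 - 6*q + 8) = q*(q - 4)*(q - 2)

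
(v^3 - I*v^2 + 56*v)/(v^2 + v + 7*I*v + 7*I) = v*(v - 8*I)/(v + 1)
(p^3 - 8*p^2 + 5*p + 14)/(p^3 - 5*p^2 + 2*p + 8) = (p - 7)/(p - 4)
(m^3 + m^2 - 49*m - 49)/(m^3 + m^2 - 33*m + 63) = (m^2 - 6*m - 7)/(m^2 - 6*m + 9)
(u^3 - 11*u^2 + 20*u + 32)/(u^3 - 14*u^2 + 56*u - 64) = (u + 1)/(u - 2)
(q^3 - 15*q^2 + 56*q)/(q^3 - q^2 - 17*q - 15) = q*(-q^2 + 15*q - 56)/(-q^3 + q^2 + 17*q + 15)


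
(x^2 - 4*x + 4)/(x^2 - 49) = (x^2 - 4*x + 4)/(x^2 - 49)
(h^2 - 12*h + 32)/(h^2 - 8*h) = (h - 4)/h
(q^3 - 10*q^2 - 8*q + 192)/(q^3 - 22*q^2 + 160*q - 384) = (q + 4)/(q - 8)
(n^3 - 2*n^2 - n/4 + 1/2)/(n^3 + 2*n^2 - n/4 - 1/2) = (n - 2)/(n + 2)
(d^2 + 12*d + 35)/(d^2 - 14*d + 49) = (d^2 + 12*d + 35)/(d^2 - 14*d + 49)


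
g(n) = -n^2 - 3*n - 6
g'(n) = -2*n - 3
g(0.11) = -6.34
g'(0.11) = -3.22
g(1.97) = -15.79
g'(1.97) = -6.94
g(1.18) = -10.93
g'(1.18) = -5.36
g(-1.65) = -3.77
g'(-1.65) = 0.30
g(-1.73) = -3.80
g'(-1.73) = 0.46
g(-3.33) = -7.10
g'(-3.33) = 3.66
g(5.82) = -57.33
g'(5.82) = -14.64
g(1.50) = -12.75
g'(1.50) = -6.00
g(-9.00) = -60.00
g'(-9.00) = 15.00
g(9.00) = -114.00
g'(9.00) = -21.00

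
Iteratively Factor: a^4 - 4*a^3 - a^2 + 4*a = (a)*(a^3 - 4*a^2 - a + 4) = a*(a + 1)*(a^2 - 5*a + 4) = a*(a - 4)*(a + 1)*(a - 1)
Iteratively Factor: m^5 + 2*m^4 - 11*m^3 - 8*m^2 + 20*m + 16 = (m + 4)*(m^4 - 2*m^3 - 3*m^2 + 4*m + 4) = (m - 2)*(m + 4)*(m^3 - 3*m - 2) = (m - 2)^2*(m + 4)*(m^2 + 2*m + 1) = (m - 2)^2*(m + 1)*(m + 4)*(m + 1)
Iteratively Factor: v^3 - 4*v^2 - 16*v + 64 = (v - 4)*(v^2 - 16) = (v - 4)*(v + 4)*(v - 4)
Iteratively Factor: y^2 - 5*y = (y)*(y - 5)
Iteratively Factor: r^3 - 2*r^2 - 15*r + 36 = (r - 3)*(r^2 + r - 12) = (r - 3)^2*(r + 4)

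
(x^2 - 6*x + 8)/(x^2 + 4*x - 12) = (x - 4)/(x + 6)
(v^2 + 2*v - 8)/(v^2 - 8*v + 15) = (v^2 + 2*v - 8)/(v^2 - 8*v + 15)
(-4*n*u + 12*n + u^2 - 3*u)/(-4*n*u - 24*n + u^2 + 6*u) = (u - 3)/(u + 6)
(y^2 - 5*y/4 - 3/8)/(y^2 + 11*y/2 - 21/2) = (y + 1/4)/(y + 7)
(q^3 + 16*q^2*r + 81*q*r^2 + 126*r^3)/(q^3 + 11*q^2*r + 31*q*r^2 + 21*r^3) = (q + 6*r)/(q + r)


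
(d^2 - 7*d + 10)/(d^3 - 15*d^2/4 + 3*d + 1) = 4*(d - 5)/(4*d^2 - 7*d - 2)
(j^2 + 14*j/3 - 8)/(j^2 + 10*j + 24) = (j - 4/3)/(j + 4)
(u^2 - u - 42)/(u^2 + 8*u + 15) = (u^2 - u - 42)/(u^2 + 8*u + 15)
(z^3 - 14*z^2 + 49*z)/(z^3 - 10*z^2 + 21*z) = (z - 7)/(z - 3)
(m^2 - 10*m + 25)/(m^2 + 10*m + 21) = (m^2 - 10*m + 25)/(m^2 + 10*m + 21)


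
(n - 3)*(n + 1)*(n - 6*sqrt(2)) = n^3 - 6*sqrt(2)*n^2 - 2*n^2 - 3*n + 12*sqrt(2)*n + 18*sqrt(2)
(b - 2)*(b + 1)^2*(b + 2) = b^4 + 2*b^3 - 3*b^2 - 8*b - 4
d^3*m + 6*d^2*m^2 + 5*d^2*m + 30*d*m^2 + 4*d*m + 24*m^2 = (d + 4)*(d + 6*m)*(d*m + m)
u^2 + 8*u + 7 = (u + 1)*(u + 7)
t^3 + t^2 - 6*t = t*(t - 2)*(t + 3)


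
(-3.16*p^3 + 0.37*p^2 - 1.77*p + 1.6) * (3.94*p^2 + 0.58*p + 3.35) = -12.4504*p^5 - 0.375*p^4 - 17.3452*p^3 + 6.5169*p^2 - 5.0015*p + 5.36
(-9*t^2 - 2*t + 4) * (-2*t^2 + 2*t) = 18*t^4 - 14*t^3 - 12*t^2 + 8*t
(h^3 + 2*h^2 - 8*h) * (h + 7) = h^4 + 9*h^3 + 6*h^2 - 56*h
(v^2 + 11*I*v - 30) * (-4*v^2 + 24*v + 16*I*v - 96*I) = -4*v^4 + 24*v^3 - 28*I*v^3 - 56*v^2 + 168*I*v^2 + 336*v - 480*I*v + 2880*I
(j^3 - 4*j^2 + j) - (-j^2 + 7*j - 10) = j^3 - 3*j^2 - 6*j + 10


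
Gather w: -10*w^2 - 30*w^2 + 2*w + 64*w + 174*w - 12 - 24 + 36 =-40*w^2 + 240*w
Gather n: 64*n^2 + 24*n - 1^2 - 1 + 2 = 64*n^2 + 24*n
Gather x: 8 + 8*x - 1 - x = 7*x + 7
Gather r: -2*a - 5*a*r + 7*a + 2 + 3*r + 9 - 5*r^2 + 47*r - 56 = 5*a - 5*r^2 + r*(50 - 5*a) - 45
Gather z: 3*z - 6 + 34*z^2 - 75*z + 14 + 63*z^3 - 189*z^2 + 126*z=63*z^3 - 155*z^2 + 54*z + 8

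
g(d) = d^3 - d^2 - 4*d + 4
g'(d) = 3*d^2 - 2*d - 4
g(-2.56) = -9.09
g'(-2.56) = 20.78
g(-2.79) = -14.34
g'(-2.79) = 24.93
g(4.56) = 59.79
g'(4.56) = 49.26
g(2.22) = 1.13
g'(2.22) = 6.35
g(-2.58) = -9.51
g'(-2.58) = 21.13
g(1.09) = -0.25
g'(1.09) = -2.62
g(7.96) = 413.16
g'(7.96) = 170.16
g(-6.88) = -341.48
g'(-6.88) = 151.76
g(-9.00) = -770.00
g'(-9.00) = 257.00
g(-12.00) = -1820.00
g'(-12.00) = 452.00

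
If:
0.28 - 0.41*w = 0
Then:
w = 0.68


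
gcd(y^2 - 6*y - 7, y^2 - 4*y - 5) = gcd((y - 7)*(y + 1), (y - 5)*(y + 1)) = y + 1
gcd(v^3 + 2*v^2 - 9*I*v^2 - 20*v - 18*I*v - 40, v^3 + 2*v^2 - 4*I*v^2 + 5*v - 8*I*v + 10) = v^2 + v*(2 - 5*I) - 10*I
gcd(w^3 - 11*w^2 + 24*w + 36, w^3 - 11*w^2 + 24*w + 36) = w^3 - 11*w^2 + 24*w + 36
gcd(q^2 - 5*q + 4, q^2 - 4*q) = q - 4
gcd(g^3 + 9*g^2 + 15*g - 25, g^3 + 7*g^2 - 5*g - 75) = g^2 + 10*g + 25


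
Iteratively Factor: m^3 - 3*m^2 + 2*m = (m)*(m^2 - 3*m + 2) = m*(m - 2)*(m - 1)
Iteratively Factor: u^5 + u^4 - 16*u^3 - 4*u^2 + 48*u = (u)*(u^4 + u^3 - 16*u^2 - 4*u + 48) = u*(u + 4)*(u^3 - 3*u^2 - 4*u + 12) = u*(u + 2)*(u + 4)*(u^2 - 5*u + 6) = u*(u - 3)*(u + 2)*(u + 4)*(u - 2)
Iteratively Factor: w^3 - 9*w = (w + 3)*(w^2 - 3*w) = w*(w + 3)*(w - 3)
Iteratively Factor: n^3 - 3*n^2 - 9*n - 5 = (n + 1)*(n^2 - 4*n - 5) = (n - 5)*(n + 1)*(n + 1)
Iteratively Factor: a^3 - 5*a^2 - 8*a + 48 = (a + 3)*(a^2 - 8*a + 16) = (a - 4)*(a + 3)*(a - 4)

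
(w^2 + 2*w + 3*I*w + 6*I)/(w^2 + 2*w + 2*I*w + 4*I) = (w + 3*I)/(w + 2*I)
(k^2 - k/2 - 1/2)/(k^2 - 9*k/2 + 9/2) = (2*k^2 - k - 1)/(2*k^2 - 9*k + 9)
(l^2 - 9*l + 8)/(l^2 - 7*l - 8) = (l - 1)/(l + 1)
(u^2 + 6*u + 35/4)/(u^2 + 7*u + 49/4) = (2*u + 5)/(2*u + 7)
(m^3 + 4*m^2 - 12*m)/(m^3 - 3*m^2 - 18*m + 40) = m*(m + 6)/(m^2 - m - 20)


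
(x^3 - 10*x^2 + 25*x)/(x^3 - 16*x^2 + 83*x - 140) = x*(x - 5)/(x^2 - 11*x + 28)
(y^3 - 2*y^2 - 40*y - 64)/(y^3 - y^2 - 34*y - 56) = (y - 8)/(y - 7)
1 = 1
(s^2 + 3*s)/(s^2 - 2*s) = (s + 3)/(s - 2)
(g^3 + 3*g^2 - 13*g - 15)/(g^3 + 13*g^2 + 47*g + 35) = (g - 3)/(g + 7)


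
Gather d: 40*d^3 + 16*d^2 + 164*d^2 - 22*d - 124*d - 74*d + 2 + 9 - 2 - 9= 40*d^3 + 180*d^2 - 220*d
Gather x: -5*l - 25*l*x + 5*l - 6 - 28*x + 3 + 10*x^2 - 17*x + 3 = 10*x^2 + x*(-25*l - 45)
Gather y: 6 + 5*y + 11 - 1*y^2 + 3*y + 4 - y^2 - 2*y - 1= -2*y^2 + 6*y + 20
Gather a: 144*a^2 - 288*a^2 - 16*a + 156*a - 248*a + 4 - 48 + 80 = -144*a^2 - 108*a + 36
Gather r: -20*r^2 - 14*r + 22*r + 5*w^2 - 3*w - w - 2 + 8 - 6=-20*r^2 + 8*r + 5*w^2 - 4*w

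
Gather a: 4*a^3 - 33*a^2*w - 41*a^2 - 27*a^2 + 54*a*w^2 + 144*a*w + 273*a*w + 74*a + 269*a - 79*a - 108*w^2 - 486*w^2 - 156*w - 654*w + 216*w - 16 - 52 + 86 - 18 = 4*a^3 + a^2*(-33*w - 68) + a*(54*w^2 + 417*w + 264) - 594*w^2 - 594*w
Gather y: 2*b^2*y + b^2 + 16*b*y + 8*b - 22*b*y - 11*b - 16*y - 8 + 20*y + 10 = b^2 - 3*b + y*(2*b^2 - 6*b + 4) + 2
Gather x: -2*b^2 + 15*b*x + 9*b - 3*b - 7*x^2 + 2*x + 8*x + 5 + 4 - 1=-2*b^2 + 6*b - 7*x^2 + x*(15*b + 10) + 8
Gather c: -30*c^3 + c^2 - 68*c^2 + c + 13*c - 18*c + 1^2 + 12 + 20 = -30*c^3 - 67*c^2 - 4*c + 33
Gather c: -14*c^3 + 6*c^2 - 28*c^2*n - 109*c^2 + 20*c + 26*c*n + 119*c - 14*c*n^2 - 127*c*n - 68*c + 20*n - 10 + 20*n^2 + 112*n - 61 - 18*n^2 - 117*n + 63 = -14*c^3 + c^2*(-28*n - 103) + c*(-14*n^2 - 101*n + 71) + 2*n^2 + 15*n - 8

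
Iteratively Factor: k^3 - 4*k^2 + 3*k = (k - 1)*(k^2 - 3*k) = k*(k - 1)*(k - 3)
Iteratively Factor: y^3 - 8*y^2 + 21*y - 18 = (y - 2)*(y^2 - 6*y + 9) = (y - 3)*(y - 2)*(y - 3)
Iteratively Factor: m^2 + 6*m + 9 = (m + 3)*(m + 3)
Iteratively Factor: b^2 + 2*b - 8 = (b + 4)*(b - 2)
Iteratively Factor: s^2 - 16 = (s + 4)*(s - 4)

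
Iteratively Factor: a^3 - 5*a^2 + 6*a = (a - 2)*(a^2 - 3*a) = (a - 3)*(a - 2)*(a)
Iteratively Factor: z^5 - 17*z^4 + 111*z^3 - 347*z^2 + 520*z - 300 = (z - 2)*(z^4 - 15*z^3 + 81*z^2 - 185*z + 150) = (z - 3)*(z - 2)*(z^3 - 12*z^2 + 45*z - 50) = (z - 3)*(z - 2)^2*(z^2 - 10*z + 25) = (z - 5)*(z - 3)*(z - 2)^2*(z - 5)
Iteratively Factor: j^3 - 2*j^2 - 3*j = (j)*(j^2 - 2*j - 3) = j*(j + 1)*(j - 3)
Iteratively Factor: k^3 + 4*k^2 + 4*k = (k)*(k^2 + 4*k + 4) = k*(k + 2)*(k + 2)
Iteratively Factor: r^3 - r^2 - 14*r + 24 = (r - 3)*(r^2 + 2*r - 8) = (r - 3)*(r - 2)*(r + 4)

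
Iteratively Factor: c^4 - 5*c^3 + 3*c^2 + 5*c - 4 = (c - 1)*(c^3 - 4*c^2 - c + 4) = (c - 1)*(c + 1)*(c^2 - 5*c + 4) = (c - 1)^2*(c + 1)*(c - 4)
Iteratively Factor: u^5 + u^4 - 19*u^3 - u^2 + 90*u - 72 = (u - 1)*(u^4 + 2*u^3 - 17*u^2 - 18*u + 72) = (u - 2)*(u - 1)*(u^3 + 4*u^2 - 9*u - 36) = (u - 2)*(u - 1)*(u + 4)*(u^2 - 9) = (u - 2)*(u - 1)*(u + 3)*(u + 4)*(u - 3)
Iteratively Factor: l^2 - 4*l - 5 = (l - 5)*(l + 1)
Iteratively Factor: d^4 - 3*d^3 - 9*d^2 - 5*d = (d + 1)*(d^3 - 4*d^2 - 5*d) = (d + 1)^2*(d^2 - 5*d) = (d - 5)*(d + 1)^2*(d)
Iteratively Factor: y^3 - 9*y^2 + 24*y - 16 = (y - 4)*(y^2 - 5*y + 4) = (y - 4)^2*(y - 1)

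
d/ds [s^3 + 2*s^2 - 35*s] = 3*s^2 + 4*s - 35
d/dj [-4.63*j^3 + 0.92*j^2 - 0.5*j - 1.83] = -13.89*j^2 + 1.84*j - 0.5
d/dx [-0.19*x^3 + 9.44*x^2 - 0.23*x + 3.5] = -0.57*x^2 + 18.88*x - 0.23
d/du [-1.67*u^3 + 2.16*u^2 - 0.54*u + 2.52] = -5.01*u^2 + 4.32*u - 0.54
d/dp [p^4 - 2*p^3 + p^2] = 2*p*(2*p^2 - 3*p + 1)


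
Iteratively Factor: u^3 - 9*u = (u - 3)*(u^2 + 3*u) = u*(u - 3)*(u + 3)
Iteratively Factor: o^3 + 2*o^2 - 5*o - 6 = (o + 1)*(o^2 + o - 6) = (o - 2)*(o + 1)*(o + 3)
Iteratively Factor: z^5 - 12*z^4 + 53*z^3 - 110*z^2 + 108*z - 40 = (z - 2)*(z^4 - 10*z^3 + 33*z^2 - 44*z + 20) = (z - 2)^2*(z^3 - 8*z^2 + 17*z - 10) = (z - 5)*(z - 2)^2*(z^2 - 3*z + 2) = (z - 5)*(z - 2)^2*(z - 1)*(z - 2)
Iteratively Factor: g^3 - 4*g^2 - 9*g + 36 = (g - 4)*(g^2 - 9) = (g - 4)*(g - 3)*(g + 3)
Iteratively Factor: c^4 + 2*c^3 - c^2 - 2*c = (c + 2)*(c^3 - c) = (c - 1)*(c + 2)*(c^2 + c) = c*(c - 1)*(c + 2)*(c + 1)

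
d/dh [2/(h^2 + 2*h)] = 4*(-h - 1)/(h^2*(h + 2)^2)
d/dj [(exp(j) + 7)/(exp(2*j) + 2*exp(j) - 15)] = (-2*(exp(j) + 1)*(exp(j) + 7) + exp(2*j) + 2*exp(j) - 15)*exp(j)/(exp(2*j) + 2*exp(j) - 15)^2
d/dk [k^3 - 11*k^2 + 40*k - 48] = 3*k^2 - 22*k + 40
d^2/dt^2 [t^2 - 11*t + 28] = 2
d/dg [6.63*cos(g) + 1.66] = -6.63*sin(g)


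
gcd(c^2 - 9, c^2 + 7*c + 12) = c + 3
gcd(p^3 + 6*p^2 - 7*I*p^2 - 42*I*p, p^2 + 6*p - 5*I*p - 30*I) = p + 6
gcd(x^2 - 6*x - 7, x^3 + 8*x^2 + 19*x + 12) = x + 1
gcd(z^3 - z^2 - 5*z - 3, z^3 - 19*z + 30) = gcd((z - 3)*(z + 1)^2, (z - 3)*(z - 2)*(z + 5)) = z - 3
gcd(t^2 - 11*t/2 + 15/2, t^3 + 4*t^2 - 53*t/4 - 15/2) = t - 5/2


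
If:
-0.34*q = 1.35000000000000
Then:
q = -3.97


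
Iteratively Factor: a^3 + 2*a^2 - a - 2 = (a + 2)*(a^2 - 1) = (a + 1)*(a + 2)*(a - 1)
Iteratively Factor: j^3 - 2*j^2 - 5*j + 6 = (j - 1)*(j^2 - j - 6) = (j - 3)*(j - 1)*(j + 2)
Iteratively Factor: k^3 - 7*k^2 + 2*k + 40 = (k - 5)*(k^2 - 2*k - 8) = (k - 5)*(k + 2)*(k - 4)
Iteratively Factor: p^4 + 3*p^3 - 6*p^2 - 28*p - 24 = (p + 2)*(p^3 + p^2 - 8*p - 12) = (p - 3)*(p + 2)*(p^2 + 4*p + 4) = (p - 3)*(p + 2)^2*(p + 2)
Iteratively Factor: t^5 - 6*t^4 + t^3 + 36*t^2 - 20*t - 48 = (t - 2)*(t^4 - 4*t^3 - 7*t^2 + 22*t + 24) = (t - 2)*(t + 1)*(t^3 - 5*t^2 - 2*t + 24) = (t - 3)*(t - 2)*(t + 1)*(t^2 - 2*t - 8) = (t - 4)*(t - 3)*(t - 2)*(t + 1)*(t + 2)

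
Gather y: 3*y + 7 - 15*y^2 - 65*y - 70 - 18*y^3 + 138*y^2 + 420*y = -18*y^3 + 123*y^2 + 358*y - 63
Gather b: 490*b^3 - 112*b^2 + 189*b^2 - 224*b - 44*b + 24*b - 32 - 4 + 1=490*b^3 + 77*b^2 - 244*b - 35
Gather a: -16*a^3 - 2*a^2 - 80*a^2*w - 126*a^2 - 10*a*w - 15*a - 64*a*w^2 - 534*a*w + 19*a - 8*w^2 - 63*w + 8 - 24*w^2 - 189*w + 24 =-16*a^3 + a^2*(-80*w - 128) + a*(-64*w^2 - 544*w + 4) - 32*w^2 - 252*w + 32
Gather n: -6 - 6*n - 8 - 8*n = -14*n - 14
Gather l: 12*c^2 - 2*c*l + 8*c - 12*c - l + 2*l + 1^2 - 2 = 12*c^2 - 4*c + l*(1 - 2*c) - 1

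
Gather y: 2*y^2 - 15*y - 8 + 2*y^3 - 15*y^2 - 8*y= 2*y^3 - 13*y^2 - 23*y - 8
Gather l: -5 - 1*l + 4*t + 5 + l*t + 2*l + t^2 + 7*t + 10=l*(t + 1) + t^2 + 11*t + 10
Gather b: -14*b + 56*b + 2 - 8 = 42*b - 6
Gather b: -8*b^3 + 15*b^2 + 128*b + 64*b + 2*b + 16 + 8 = -8*b^3 + 15*b^2 + 194*b + 24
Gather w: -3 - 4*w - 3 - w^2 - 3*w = -w^2 - 7*w - 6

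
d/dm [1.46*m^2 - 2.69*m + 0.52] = 2.92*m - 2.69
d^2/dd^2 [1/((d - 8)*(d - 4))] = 2*((d - 8)^2 + (d - 8)*(d - 4) + (d - 4)^2)/((d - 8)^3*(d - 4)^3)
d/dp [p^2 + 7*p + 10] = 2*p + 7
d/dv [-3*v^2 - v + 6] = -6*v - 1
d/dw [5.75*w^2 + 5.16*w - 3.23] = 11.5*w + 5.16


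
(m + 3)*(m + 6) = m^2 + 9*m + 18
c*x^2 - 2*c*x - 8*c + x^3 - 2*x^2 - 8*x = (c + x)*(x - 4)*(x + 2)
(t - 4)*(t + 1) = t^2 - 3*t - 4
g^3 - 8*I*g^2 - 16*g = g*(g - 4*I)^2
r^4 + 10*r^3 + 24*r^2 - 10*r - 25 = (r - 1)*(r + 1)*(r + 5)^2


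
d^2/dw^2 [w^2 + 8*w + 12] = 2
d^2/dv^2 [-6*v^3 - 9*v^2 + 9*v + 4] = -36*v - 18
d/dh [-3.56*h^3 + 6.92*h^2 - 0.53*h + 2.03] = -10.68*h^2 + 13.84*h - 0.53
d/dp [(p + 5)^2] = 2*p + 10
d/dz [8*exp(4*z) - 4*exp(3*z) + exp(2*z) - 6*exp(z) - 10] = 2*(16*exp(3*z) - 6*exp(2*z) + exp(z) - 3)*exp(z)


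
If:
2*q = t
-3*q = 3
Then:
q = -1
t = -2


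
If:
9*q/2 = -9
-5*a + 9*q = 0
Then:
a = -18/5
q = -2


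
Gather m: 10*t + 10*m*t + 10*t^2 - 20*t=10*m*t + 10*t^2 - 10*t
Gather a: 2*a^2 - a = 2*a^2 - a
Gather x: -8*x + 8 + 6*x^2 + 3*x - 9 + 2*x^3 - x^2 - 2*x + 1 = 2*x^3 + 5*x^2 - 7*x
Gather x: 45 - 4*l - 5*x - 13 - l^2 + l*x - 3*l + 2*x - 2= -l^2 - 7*l + x*(l - 3) + 30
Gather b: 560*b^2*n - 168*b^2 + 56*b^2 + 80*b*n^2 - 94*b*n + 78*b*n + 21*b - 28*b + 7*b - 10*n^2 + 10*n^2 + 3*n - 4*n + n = b^2*(560*n - 112) + b*(80*n^2 - 16*n)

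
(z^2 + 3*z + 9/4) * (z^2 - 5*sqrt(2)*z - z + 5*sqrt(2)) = z^4 - 5*sqrt(2)*z^3 + 2*z^3 - 10*sqrt(2)*z^2 - 3*z^2/4 - 9*z/4 + 15*sqrt(2)*z/4 + 45*sqrt(2)/4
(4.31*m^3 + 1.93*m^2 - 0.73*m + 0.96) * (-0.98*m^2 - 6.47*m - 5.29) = -4.2238*m^5 - 29.7771*m^4 - 34.5716*m^3 - 6.4274*m^2 - 2.3495*m - 5.0784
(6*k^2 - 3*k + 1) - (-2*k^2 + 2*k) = 8*k^2 - 5*k + 1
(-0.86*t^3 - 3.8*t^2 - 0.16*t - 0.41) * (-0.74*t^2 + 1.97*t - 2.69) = 0.6364*t^5 + 1.1178*t^4 - 5.0542*t^3 + 10.2102*t^2 - 0.3773*t + 1.1029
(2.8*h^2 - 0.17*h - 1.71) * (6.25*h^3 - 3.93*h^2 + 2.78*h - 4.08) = 17.5*h^5 - 12.0665*h^4 - 2.2354*h^3 - 5.1763*h^2 - 4.0602*h + 6.9768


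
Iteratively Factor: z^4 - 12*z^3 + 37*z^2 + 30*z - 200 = (z - 4)*(z^3 - 8*z^2 + 5*z + 50) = (z - 5)*(z - 4)*(z^2 - 3*z - 10) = (z - 5)*(z - 4)*(z + 2)*(z - 5)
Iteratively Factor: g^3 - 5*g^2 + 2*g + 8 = (g - 2)*(g^2 - 3*g - 4) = (g - 4)*(g - 2)*(g + 1)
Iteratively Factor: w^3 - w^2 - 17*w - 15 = (w + 3)*(w^2 - 4*w - 5) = (w + 1)*(w + 3)*(w - 5)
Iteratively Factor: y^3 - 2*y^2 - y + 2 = (y - 1)*(y^2 - y - 2) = (y - 1)*(y + 1)*(y - 2)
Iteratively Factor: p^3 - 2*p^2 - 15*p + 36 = (p + 4)*(p^2 - 6*p + 9) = (p - 3)*(p + 4)*(p - 3)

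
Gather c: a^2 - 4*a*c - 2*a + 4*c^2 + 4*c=a^2 - 2*a + 4*c^2 + c*(4 - 4*a)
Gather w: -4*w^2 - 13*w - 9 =-4*w^2 - 13*w - 9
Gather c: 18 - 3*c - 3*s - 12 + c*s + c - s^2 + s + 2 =c*(s - 2) - s^2 - 2*s + 8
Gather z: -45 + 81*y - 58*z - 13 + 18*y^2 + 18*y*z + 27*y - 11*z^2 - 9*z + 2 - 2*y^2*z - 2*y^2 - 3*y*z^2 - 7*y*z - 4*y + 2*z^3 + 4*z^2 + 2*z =16*y^2 + 104*y + 2*z^3 + z^2*(-3*y - 7) + z*(-2*y^2 + 11*y - 65) - 56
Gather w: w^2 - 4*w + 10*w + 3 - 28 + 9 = w^2 + 6*w - 16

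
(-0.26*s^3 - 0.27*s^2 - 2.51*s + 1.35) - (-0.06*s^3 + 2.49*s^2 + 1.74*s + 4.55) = -0.2*s^3 - 2.76*s^2 - 4.25*s - 3.2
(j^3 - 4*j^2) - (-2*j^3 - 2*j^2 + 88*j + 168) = 3*j^3 - 2*j^2 - 88*j - 168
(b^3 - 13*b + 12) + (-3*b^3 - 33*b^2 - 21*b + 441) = -2*b^3 - 33*b^2 - 34*b + 453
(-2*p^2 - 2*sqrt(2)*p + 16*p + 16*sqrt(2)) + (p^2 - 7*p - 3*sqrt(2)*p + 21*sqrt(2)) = -p^2 - 5*sqrt(2)*p + 9*p + 37*sqrt(2)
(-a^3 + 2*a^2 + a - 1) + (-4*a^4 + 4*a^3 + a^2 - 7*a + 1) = -4*a^4 + 3*a^3 + 3*a^2 - 6*a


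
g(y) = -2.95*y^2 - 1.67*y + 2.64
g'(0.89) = -6.92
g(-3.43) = -26.34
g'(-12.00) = 69.13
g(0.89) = -1.18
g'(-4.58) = 25.35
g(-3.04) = -19.55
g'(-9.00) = 51.43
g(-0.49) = 2.75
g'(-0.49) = 1.22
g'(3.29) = -21.08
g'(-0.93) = 3.82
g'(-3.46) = 18.74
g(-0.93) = 1.64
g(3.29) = -34.79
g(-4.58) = -51.59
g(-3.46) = -26.90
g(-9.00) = -221.28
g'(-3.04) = 16.27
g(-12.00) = -402.12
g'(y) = -5.9*y - 1.67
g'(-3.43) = 18.57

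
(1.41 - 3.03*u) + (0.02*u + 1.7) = 3.11 - 3.01*u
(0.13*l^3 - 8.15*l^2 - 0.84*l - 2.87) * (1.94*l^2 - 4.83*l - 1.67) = 0.2522*l^5 - 16.4389*l^4 + 37.5178*l^3 + 12.0999*l^2 + 15.2649*l + 4.7929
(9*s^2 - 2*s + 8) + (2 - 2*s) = 9*s^2 - 4*s + 10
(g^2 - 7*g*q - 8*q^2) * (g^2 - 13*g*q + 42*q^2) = g^4 - 20*g^3*q + 125*g^2*q^2 - 190*g*q^3 - 336*q^4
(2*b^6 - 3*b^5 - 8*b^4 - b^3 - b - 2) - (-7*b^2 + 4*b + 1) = 2*b^6 - 3*b^5 - 8*b^4 - b^3 + 7*b^2 - 5*b - 3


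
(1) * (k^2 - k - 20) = k^2 - k - 20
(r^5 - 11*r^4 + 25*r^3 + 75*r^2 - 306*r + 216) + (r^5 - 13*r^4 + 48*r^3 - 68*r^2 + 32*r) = 2*r^5 - 24*r^4 + 73*r^3 + 7*r^2 - 274*r + 216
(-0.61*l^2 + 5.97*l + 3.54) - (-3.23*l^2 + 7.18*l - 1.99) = 2.62*l^2 - 1.21*l + 5.53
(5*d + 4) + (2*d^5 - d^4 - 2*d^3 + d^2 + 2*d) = 2*d^5 - d^4 - 2*d^3 + d^2 + 7*d + 4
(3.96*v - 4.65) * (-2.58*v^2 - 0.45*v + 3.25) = -10.2168*v^3 + 10.215*v^2 + 14.9625*v - 15.1125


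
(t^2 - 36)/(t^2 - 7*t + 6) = (t + 6)/(t - 1)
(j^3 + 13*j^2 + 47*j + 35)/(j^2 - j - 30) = (j^2 + 8*j + 7)/(j - 6)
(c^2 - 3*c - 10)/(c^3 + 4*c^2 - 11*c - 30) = (c - 5)/(c^2 + 2*c - 15)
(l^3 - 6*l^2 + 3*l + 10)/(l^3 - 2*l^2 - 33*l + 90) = (l^2 - l - 2)/(l^2 + 3*l - 18)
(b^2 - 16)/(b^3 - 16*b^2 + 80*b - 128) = (b + 4)/(b^2 - 12*b + 32)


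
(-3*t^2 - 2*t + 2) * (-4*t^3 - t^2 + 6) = 12*t^5 + 11*t^4 - 6*t^3 - 20*t^2 - 12*t + 12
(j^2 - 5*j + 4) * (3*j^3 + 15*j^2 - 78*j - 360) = 3*j^5 - 141*j^3 + 90*j^2 + 1488*j - 1440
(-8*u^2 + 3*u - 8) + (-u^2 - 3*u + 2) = -9*u^2 - 6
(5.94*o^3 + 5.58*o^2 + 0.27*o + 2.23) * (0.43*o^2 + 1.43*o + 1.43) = 2.5542*o^5 + 10.8936*o^4 + 16.5897*o^3 + 9.3244*o^2 + 3.575*o + 3.1889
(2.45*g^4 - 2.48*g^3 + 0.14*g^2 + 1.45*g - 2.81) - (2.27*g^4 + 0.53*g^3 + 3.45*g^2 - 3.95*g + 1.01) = 0.18*g^4 - 3.01*g^3 - 3.31*g^2 + 5.4*g - 3.82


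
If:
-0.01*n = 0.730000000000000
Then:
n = -73.00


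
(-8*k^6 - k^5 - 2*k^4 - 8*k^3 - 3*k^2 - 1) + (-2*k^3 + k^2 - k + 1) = -8*k^6 - k^5 - 2*k^4 - 10*k^3 - 2*k^2 - k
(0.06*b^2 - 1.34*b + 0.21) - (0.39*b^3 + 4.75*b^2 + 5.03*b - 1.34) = -0.39*b^3 - 4.69*b^2 - 6.37*b + 1.55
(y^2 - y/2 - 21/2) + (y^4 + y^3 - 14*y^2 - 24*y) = y^4 + y^3 - 13*y^2 - 49*y/2 - 21/2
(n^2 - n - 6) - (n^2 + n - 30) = 24 - 2*n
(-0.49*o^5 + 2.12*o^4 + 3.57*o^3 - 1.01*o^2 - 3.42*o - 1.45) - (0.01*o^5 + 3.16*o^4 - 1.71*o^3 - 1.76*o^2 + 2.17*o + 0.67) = -0.5*o^5 - 1.04*o^4 + 5.28*o^3 + 0.75*o^2 - 5.59*o - 2.12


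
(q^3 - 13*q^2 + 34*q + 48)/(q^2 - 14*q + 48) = q + 1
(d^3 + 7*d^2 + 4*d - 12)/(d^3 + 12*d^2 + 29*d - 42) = (d + 2)/(d + 7)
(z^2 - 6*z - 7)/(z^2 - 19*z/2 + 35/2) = 2*(z + 1)/(2*z - 5)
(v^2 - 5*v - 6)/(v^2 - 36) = (v + 1)/(v + 6)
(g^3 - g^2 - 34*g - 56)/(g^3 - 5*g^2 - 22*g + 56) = (g + 2)/(g - 2)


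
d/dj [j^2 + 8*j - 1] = 2*j + 8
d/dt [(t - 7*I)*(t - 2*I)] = 2*t - 9*I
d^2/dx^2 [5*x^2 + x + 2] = 10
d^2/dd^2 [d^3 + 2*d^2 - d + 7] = 6*d + 4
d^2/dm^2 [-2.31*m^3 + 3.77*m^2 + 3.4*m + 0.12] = 7.54 - 13.86*m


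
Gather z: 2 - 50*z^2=2 - 50*z^2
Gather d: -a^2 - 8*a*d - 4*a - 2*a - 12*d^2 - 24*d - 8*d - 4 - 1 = -a^2 - 6*a - 12*d^2 + d*(-8*a - 32) - 5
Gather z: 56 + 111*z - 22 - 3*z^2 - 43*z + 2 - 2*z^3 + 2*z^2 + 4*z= -2*z^3 - z^2 + 72*z + 36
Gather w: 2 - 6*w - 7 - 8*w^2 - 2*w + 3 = -8*w^2 - 8*w - 2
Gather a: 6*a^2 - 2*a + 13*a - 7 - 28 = 6*a^2 + 11*a - 35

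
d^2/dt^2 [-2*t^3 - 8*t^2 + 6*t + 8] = -12*t - 16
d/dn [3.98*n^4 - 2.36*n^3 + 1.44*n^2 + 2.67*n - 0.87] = 15.92*n^3 - 7.08*n^2 + 2.88*n + 2.67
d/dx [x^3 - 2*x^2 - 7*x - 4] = 3*x^2 - 4*x - 7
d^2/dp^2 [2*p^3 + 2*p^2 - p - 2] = 12*p + 4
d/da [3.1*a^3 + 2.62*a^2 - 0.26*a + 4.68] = 9.3*a^2 + 5.24*a - 0.26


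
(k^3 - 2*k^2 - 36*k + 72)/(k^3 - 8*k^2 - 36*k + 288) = (k - 2)/(k - 8)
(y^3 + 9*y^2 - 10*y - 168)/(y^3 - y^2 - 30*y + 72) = (y + 7)/(y - 3)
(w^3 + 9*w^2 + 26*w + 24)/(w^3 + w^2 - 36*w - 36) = (w^3 + 9*w^2 + 26*w + 24)/(w^3 + w^2 - 36*w - 36)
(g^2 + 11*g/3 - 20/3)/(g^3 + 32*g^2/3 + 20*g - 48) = (g + 5)/(g^2 + 12*g + 36)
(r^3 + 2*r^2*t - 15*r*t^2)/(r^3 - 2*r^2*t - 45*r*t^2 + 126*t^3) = r*(r + 5*t)/(r^2 + r*t - 42*t^2)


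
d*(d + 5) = d^2 + 5*d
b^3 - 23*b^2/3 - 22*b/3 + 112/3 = (b - 8)*(b - 2)*(b + 7/3)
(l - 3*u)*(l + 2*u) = l^2 - l*u - 6*u^2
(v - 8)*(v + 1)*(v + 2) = v^3 - 5*v^2 - 22*v - 16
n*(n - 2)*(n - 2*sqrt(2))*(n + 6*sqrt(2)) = n^4 - 2*n^3 + 4*sqrt(2)*n^3 - 24*n^2 - 8*sqrt(2)*n^2 + 48*n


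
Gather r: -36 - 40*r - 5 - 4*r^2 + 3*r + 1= -4*r^2 - 37*r - 40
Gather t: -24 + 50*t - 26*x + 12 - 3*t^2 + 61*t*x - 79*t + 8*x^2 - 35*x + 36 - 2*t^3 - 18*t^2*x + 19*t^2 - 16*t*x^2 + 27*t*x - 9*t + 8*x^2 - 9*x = -2*t^3 + t^2*(16 - 18*x) + t*(-16*x^2 + 88*x - 38) + 16*x^2 - 70*x + 24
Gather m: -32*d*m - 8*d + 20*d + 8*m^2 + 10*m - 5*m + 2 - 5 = 12*d + 8*m^2 + m*(5 - 32*d) - 3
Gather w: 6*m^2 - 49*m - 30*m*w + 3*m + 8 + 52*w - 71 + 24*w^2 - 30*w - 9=6*m^2 - 46*m + 24*w^2 + w*(22 - 30*m) - 72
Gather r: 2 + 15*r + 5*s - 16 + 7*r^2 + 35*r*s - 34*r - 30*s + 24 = 7*r^2 + r*(35*s - 19) - 25*s + 10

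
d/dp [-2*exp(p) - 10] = -2*exp(p)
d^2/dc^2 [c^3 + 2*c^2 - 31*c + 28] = 6*c + 4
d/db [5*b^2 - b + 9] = 10*b - 1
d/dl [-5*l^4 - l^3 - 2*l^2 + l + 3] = -20*l^3 - 3*l^2 - 4*l + 1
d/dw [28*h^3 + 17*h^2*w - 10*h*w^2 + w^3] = 17*h^2 - 20*h*w + 3*w^2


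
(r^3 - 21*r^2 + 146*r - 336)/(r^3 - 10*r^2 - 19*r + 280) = (r - 6)/(r + 5)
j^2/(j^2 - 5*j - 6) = j^2/(j^2 - 5*j - 6)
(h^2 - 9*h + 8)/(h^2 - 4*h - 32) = (h - 1)/(h + 4)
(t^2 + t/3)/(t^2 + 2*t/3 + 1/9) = 3*t/(3*t + 1)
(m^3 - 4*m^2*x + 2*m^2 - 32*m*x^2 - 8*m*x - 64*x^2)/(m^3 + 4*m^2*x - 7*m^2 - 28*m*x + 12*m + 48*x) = (m^2 - 8*m*x + 2*m - 16*x)/(m^2 - 7*m + 12)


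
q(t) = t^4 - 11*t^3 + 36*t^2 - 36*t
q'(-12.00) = -12564.00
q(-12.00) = 45360.00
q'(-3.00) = -657.00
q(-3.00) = 810.00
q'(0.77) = 1.70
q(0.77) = -11.05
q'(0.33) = -15.69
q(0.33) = -8.34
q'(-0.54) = -85.13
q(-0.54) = 31.75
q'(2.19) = 5.42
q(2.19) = 1.28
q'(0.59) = -4.19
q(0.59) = -10.85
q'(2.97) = -8.46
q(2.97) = 0.26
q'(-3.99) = -1102.73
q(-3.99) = 1668.95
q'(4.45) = -16.60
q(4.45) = -24.50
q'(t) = 4*t^3 - 33*t^2 + 72*t - 36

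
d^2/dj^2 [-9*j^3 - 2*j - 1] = -54*j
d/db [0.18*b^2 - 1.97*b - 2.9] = 0.36*b - 1.97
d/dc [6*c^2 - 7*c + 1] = 12*c - 7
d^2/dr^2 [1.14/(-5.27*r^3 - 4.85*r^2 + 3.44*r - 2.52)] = ((36.0468*r + 11.058)*(5.27*r^3 + 4.85*r^2 - 3.44*r + 2.52) - 1.14*(15.81*r^2 + 9.7*r - 3.44)*(31.62*r^2 + 19.4*r - 6.88))/(5.27*r^3 + 4.85*r^2 - 3.44*r + 2.52)^3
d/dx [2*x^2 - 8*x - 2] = 4*x - 8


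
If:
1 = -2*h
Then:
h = -1/2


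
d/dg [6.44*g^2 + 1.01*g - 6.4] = 12.88*g + 1.01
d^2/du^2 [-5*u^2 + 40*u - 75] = -10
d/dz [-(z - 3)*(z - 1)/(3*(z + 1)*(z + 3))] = 8*(3 - z^2)/(3*(z^4 + 8*z^3 + 22*z^2 + 24*z + 9))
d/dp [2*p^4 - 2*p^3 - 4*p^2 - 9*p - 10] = 8*p^3 - 6*p^2 - 8*p - 9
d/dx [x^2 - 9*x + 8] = 2*x - 9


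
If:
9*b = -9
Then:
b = -1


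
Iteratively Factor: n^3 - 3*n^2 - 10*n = (n)*(n^2 - 3*n - 10) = n*(n - 5)*(n + 2)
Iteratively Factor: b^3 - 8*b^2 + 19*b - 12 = (b - 4)*(b^2 - 4*b + 3) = (b - 4)*(b - 1)*(b - 3)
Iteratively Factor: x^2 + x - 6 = (x - 2)*(x + 3)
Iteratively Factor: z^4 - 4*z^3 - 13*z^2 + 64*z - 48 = (z + 4)*(z^3 - 8*z^2 + 19*z - 12) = (z - 4)*(z + 4)*(z^2 - 4*z + 3) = (z - 4)*(z - 3)*(z + 4)*(z - 1)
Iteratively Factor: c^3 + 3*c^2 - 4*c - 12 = (c + 3)*(c^2 - 4) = (c + 2)*(c + 3)*(c - 2)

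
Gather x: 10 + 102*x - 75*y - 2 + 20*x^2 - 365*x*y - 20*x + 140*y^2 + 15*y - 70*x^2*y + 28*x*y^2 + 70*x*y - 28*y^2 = x^2*(20 - 70*y) + x*(28*y^2 - 295*y + 82) + 112*y^2 - 60*y + 8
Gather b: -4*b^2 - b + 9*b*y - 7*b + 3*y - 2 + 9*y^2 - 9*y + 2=-4*b^2 + b*(9*y - 8) + 9*y^2 - 6*y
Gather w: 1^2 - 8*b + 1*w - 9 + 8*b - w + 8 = 0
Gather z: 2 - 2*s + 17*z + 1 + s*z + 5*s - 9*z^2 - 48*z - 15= 3*s - 9*z^2 + z*(s - 31) - 12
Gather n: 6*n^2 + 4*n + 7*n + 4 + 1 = 6*n^2 + 11*n + 5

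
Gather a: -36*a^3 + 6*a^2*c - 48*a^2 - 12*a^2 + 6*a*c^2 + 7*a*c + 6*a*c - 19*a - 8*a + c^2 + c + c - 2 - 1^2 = -36*a^3 + a^2*(6*c - 60) + a*(6*c^2 + 13*c - 27) + c^2 + 2*c - 3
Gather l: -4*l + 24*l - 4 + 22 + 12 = 20*l + 30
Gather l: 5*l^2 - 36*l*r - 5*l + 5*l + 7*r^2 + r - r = 5*l^2 - 36*l*r + 7*r^2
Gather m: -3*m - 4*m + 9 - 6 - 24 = -7*m - 21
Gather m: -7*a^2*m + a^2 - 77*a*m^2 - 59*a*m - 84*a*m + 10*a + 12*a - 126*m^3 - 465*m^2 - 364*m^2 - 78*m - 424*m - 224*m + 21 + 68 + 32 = a^2 + 22*a - 126*m^3 + m^2*(-77*a - 829) + m*(-7*a^2 - 143*a - 726) + 121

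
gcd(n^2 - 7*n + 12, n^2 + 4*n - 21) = n - 3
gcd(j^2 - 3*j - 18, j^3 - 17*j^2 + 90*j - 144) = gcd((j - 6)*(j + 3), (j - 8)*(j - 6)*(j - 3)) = j - 6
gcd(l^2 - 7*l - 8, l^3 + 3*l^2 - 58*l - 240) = l - 8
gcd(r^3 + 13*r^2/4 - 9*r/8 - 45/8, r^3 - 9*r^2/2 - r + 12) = r + 3/2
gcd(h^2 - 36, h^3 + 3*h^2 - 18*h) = h + 6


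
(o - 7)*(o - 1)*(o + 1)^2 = o^4 - 6*o^3 - 8*o^2 + 6*o + 7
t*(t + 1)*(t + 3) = t^3 + 4*t^2 + 3*t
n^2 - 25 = (n - 5)*(n + 5)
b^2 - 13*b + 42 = (b - 7)*(b - 6)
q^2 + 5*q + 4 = (q + 1)*(q + 4)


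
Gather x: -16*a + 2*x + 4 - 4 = -16*a + 2*x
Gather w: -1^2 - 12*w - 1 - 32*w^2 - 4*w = -32*w^2 - 16*w - 2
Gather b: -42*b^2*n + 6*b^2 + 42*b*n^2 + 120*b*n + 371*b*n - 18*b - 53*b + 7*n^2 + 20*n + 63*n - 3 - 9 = b^2*(6 - 42*n) + b*(42*n^2 + 491*n - 71) + 7*n^2 + 83*n - 12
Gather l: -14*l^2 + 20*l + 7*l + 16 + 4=-14*l^2 + 27*l + 20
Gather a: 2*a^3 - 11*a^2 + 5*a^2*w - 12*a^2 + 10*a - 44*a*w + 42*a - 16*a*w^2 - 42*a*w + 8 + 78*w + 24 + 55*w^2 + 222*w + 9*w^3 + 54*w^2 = 2*a^3 + a^2*(5*w - 23) + a*(-16*w^2 - 86*w + 52) + 9*w^3 + 109*w^2 + 300*w + 32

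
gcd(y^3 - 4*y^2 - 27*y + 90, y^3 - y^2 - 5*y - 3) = y - 3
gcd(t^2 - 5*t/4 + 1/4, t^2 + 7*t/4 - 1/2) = t - 1/4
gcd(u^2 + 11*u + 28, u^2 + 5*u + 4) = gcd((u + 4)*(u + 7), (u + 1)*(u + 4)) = u + 4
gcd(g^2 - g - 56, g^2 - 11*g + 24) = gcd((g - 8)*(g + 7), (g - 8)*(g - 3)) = g - 8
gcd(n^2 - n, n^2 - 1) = n - 1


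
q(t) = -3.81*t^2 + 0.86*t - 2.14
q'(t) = 0.86 - 7.62*t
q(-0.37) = -2.98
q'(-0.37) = 3.68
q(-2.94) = -37.60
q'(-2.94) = 23.26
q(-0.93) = -6.24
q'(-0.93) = 7.95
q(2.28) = -19.99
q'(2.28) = -16.51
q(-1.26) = -9.27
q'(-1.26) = 10.46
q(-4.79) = -93.68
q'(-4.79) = 37.36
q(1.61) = -10.63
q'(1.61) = -11.41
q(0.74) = -3.59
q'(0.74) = -4.78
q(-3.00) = -39.01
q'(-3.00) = 23.72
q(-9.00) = -318.49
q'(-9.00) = 69.44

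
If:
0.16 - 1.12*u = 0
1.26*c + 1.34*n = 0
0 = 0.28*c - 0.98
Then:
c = 3.50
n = -3.29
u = 0.14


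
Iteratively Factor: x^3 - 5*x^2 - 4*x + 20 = (x - 2)*(x^2 - 3*x - 10) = (x - 5)*(x - 2)*(x + 2)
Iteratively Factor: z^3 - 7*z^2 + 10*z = (z)*(z^2 - 7*z + 10) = z*(z - 5)*(z - 2)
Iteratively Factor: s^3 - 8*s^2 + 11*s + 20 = (s - 4)*(s^2 - 4*s - 5) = (s - 5)*(s - 4)*(s + 1)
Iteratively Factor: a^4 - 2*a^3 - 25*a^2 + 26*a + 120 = (a + 2)*(a^3 - 4*a^2 - 17*a + 60) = (a - 3)*(a + 2)*(a^2 - a - 20) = (a - 3)*(a + 2)*(a + 4)*(a - 5)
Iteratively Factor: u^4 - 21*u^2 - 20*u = (u + 1)*(u^3 - u^2 - 20*u) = (u + 1)*(u + 4)*(u^2 - 5*u) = u*(u + 1)*(u + 4)*(u - 5)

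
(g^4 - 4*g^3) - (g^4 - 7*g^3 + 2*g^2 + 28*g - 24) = 3*g^3 - 2*g^2 - 28*g + 24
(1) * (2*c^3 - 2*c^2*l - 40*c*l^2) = 2*c^3 - 2*c^2*l - 40*c*l^2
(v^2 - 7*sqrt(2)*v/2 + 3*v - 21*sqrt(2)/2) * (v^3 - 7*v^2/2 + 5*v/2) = v^5 - 7*sqrt(2)*v^4/2 - v^4/2 - 8*v^3 + 7*sqrt(2)*v^3/4 + 15*v^2/2 + 28*sqrt(2)*v^2 - 105*sqrt(2)*v/4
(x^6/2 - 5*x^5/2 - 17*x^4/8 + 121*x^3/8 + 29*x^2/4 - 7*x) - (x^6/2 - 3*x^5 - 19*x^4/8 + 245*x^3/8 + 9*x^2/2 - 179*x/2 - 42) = x^5/2 + x^4/4 - 31*x^3/2 + 11*x^2/4 + 165*x/2 + 42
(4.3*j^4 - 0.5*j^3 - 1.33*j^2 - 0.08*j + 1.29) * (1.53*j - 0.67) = 6.579*j^5 - 3.646*j^4 - 1.6999*j^3 + 0.7687*j^2 + 2.0273*j - 0.8643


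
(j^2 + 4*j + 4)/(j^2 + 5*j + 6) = (j + 2)/(j + 3)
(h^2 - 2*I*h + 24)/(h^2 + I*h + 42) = (h + 4*I)/(h + 7*I)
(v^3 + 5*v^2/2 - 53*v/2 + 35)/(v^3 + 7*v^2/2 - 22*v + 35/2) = (v - 2)/(v - 1)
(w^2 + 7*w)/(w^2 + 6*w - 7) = w/(w - 1)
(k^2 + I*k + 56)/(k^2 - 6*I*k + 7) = (k + 8*I)/(k + I)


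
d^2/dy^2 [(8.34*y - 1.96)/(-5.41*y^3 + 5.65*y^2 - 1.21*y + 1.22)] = (-1464.575724*y^5 + 2217.933372*y^4 - 1381.843792*y^3 - 208.15728*y^2 + 342.146832*y - 45.904304)/(158.340421*y^9 - 496.094295*y^8 + 624.345378*y^7 - 509.396161*y^6 + 363.387798*y^5 - 189.570297*y^4 + 75.971473*y^3 - 30.586986*y^2 + 5.402892*y - 1.815848)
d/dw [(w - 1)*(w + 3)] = 2*w + 2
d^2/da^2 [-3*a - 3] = 0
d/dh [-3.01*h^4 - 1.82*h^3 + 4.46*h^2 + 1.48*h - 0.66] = -12.04*h^3 - 5.46*h^2 + 8.92*h + 1.48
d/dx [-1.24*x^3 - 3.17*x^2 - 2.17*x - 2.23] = -3.72*x^2 - 6.34*x - 2.17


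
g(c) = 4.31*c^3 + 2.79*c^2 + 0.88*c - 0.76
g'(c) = 12.93*c^2 + 5.58*c + 0.88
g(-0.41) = -0.95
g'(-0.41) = 0.77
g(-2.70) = -67.63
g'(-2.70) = 80.07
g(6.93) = 1573.75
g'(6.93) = 660.51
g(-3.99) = -233.63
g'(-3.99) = 184.46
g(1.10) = 9.32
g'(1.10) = 22.66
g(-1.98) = -25.02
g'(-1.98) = 40.52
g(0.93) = 5.94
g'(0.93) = 17.25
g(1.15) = 10.50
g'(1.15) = 24.40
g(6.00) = 1035.92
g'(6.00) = 499.84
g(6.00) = 1035.92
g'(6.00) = 499.84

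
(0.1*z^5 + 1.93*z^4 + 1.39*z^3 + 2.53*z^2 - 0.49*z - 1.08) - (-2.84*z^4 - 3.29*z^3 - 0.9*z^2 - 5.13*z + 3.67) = 0.1*z^5 + 4.77*z^4 + 4.68*z^3 + 3.43*z^2 + 4.64*z - 4.75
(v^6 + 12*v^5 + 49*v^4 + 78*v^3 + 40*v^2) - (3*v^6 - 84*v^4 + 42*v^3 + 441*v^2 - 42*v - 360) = -2*v^6 + 12*v^5 + 133*v^4 + 36*v^3 - 401*v^2 + 42*v + 360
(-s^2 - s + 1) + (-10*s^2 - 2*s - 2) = -11*s^2 - 3*s - 1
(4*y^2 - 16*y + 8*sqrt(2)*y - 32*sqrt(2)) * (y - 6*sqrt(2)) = 4*y^3 - 16*sqrt(2)*y^2 - 16*y^2 - 96*y + 64*sqrt(2)*y + 384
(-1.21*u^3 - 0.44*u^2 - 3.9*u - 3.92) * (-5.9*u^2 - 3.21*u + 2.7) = 7.139*u^5 + 6.4801*u^4 + 21.1554*u^3 + 34.459*u^2 + 2.0532*u - 10.584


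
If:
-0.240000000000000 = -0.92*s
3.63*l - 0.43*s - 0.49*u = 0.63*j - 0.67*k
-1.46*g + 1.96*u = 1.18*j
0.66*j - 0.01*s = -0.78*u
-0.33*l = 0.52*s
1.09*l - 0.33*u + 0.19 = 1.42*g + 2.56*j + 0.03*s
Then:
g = -1.10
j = 0.57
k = 2.58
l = -0.41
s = 0.26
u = -0.48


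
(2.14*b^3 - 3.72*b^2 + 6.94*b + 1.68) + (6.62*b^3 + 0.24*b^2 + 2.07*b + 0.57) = 8.76*b^3 - 3.48*b^2 + 9.01*b + 2.25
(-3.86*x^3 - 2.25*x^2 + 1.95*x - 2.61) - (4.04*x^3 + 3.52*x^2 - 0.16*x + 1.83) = -7.9*x^3 - 5.77*x^2 + 2.11*x - 4.44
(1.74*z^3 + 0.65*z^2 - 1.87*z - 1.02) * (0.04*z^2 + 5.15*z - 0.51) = 0.0696*z^5 + 8.987*z^4 + 2.3853*z^3 - 10.0028*z^2 - 4.2993*z + 0.5202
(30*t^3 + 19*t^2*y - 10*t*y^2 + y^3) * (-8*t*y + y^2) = -240*t^4*y - 122*t^3*y^2 + 99*t^2*y^3 - 18*t*y^4 + y^5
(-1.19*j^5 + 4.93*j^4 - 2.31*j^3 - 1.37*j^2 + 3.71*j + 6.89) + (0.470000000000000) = -1.19*j^5 + 4.93*j^4 - 2.31*j^3 - 1.37*j^2 + 3.71*j + 7.36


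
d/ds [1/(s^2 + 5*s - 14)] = (-2*s - 5)/(s^2 + 5*s - 14)^2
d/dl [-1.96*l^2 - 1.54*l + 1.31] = -3.92*l - 1.54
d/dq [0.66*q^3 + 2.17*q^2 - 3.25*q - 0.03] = 1.98*q^2 + 4.34*q - 3.25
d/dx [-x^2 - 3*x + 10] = -2*x - 3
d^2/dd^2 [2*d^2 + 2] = 4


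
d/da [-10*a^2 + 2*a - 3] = 2 - 20*a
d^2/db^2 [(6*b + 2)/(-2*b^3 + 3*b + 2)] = 12*(3*(3*b + 1)*(2*b^2 - 1)^2 + (6*b^2 + 2*b*(3*b + 1) - 3)*(-2*b^3 + 3*b + 2))/(-2*b^3 + 3*b + 2)^3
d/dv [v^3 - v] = 3*v^2 - 1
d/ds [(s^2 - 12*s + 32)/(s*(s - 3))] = (9*s^2 - 64*s + 96)/(s^2*(s^2 - 6*s + 9))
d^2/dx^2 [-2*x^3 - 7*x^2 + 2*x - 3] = -12*x - 14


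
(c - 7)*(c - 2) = c^2 - 9*c + 14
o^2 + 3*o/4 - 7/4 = (o - 1)*(o + 7/4)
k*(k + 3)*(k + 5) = k^3 + 8*k^2 + 15*k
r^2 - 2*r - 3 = (r - 3)*(r + 1)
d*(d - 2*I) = d^2 - 2*I*d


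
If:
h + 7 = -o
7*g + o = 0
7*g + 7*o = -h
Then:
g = -1/5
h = -42/5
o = 7/5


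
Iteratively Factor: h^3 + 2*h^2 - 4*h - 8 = (h + 2)*(h^2 - 4) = (h + 2)^2*(h - 2)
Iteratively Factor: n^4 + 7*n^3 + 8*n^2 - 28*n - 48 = (n + 3)*(n^3 + 4*n^2 - 4*n - 16) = (n + 2)*(n + 3)*(n^2 + 2*n - 8) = (n + 2)*(n + 3)*(n + 4)*(n - 2)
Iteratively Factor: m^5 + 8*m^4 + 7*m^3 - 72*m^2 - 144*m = (m + 3)*(m^4 + 5*m^3 - 8*m^2 - 48*m) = (m + 3)*(m + 4)*(m^3 + m^2 - 12*m) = m*(m + 3)*(m + 4)*(m^2 + m - 12) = m*(m + 3)*(m + 4)^2*(m - 3)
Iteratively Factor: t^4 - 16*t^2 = (t - 4)*(t^3 + 4*t^2) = (t - 4)*(t + 4)*(t^2) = t*(t - 4)*(t + 4)*(t)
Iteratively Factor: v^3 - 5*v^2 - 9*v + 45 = (v - 5)*(v^2 - 9) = (v - 5)*(v - 3)*(v + 3)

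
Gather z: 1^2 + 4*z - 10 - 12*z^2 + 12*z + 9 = -12*z^2 + 16*z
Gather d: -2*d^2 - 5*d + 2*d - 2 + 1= -2*d^2 - 3*d - 1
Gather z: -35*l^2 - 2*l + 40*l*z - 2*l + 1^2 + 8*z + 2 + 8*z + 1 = -35*l^2 - 4*l + z*(40*l + 16) + 4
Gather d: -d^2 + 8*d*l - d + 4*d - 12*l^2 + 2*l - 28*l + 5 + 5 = -d^2 + d*(8*l + 3) - 12*l^2 - 26*l + 10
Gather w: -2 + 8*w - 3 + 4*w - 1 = 12*w - 6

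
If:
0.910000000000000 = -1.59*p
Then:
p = -0.57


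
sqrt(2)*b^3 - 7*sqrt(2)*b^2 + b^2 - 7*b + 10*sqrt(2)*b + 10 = (b - 5)*(b - 2)*(sqrt(2)*b + 1)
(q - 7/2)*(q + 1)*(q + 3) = q^3 + q^2/2 - 11*q - 21/2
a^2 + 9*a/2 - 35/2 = (a - 5/2)*(a + 7)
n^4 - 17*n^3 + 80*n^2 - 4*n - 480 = (n - 8)*(n - 6)*(n - 5)*(n + 2)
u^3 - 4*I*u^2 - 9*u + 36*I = (u - 3)*(u + 3)*(u - 4*I)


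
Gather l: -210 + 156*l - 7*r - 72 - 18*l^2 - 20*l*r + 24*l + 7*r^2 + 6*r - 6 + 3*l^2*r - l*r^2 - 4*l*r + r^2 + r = l^2*(3*r - 18) + l*(-r^2 - 24*r + 180) + 8*r^2 - 288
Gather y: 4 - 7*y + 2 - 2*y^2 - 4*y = -2*y^2 - 11*y + 6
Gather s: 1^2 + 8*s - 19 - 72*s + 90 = 72 - 64*s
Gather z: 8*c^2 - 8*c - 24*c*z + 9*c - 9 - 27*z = 8*c^2 + c + z*(-24*c - 27) - 9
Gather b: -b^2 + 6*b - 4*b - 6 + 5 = -b^2 + 2*b - 1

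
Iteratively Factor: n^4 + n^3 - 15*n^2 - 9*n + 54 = (n - 2)*(n^3 + 3*n^2 - 9*n - 27) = (n - 3)*(n - 2)*(n^2 + 6*n + 9) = (n - 3)*(n - 2)*(n + 3)*(n + 3)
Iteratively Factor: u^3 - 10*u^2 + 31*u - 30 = (u - 2)*(u^2 - 8*u + 15) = (u - 5)*(u - 2)*(u - 3)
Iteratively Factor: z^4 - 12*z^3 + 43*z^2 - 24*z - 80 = (z - 5)*(z^3 - 7*z^2 + 8*z + 16) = (z - 5)*(z + 1)*(z^2 - 8*z + 16) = (z - 5)*(z - 4)*(z + 1)*(z - 4)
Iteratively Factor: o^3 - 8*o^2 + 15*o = (o - 3)*(o^2 - 5*o) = o*(o - 3)*(o - 5)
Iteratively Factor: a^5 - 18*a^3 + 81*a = (a + 3)*(a^4 - 3*a^3 - 9*a^2 + 27*a) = (a + 3)^2*(a^3 - 6*a^2 + 9*a) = (a - 3)*(a + 3)^2*(a^2 - 3*a) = a*(a - 3)*(a + 3)^2*(a - 3)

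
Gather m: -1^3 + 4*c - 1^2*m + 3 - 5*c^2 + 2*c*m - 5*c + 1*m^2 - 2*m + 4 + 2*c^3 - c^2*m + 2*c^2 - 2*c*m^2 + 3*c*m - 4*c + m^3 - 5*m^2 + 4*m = 2*c^3 - 3*c^2 - 5*c + m^3 + m^2*(-2*c - 4) + m*(-c^2 + 5*c + 1) + 6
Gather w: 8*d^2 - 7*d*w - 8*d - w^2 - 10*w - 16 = 8*d^2 - 8*d - w^2 + w*(-7*d - 10) - 16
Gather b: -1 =-1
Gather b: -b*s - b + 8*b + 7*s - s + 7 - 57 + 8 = b*(7 - s) + 6*s - 42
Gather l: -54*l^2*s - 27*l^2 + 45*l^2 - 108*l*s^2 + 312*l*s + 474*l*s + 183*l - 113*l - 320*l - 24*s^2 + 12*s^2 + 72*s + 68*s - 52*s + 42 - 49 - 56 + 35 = l^2*(18 - 54*s) + l*(-108*s^2 + 786*s - 250) - 12*s^2 + 88*s - 28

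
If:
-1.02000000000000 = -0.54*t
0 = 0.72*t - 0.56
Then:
No Solution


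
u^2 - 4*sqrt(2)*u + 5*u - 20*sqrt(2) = (u + 5)*(u - 4*sqrt(2))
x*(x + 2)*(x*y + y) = x^3*y + 3*x^2*y + 2*x*y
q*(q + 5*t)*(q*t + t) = q^3*t + 5*q^2*t^2 + q^2*t + 5*q*t^2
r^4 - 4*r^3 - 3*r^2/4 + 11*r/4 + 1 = (r - 4)*(r - 1)*(r + 1/2)^2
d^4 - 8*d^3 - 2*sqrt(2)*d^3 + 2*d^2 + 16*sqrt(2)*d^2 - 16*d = d*(d - 8)*(d - sqrt(2))^2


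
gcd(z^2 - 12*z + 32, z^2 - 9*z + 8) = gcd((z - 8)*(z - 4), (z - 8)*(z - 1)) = z - 8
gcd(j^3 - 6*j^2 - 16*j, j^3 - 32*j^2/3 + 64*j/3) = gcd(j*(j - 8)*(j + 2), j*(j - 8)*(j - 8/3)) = j^2 - 8*j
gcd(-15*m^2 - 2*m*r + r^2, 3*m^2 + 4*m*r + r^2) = 3*m + r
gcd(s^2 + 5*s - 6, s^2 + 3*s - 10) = 1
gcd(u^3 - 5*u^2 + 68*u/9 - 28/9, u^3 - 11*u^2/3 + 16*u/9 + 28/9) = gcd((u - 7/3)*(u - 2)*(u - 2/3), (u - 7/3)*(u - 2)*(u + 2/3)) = u^2 - 13*u/3 + 14/3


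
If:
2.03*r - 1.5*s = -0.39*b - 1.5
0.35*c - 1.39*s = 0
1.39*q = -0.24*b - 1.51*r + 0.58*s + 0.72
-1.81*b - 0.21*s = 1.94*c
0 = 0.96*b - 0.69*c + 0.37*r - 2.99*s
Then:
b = 0.13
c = -0.12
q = 1.34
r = -0.79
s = -0.03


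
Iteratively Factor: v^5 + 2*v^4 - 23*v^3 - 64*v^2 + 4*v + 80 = (v + 2)*(v^4 - 23*v^2 - 18*v + 40) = (v - 1)*(v + 2)*(v^3 + v^2 - 22*v - 40) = (v - 1)*(v + 2)*(v + 4)*(v^2 - 3*v - 10) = (v - 1)*(v + 2)^2*(v + 4)*(v - 5)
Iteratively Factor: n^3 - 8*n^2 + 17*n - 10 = (n - 2)*(n^2 - 6*n + 5) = (n - 2)*(n - 1)*(n - 5)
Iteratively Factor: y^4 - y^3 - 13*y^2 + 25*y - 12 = (y - 3)*(y^3 + 2*y^2 - 7*y + 4) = (y - 3)*(y + 4)*(y^2 - 2*y + 1) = (y - 3)*(y - 1)*(y + 4)*(y - 1)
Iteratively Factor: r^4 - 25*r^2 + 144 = (r + 3)*(r^3 - 3*r^2 - 16*r + 48) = (r - 4)*(r + 3)*(r^2 + r - 12) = (r - 4)*(r + 3)*(r + 4)*(r - 3)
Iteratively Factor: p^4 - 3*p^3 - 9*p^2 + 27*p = (p + 3)*(p^3 - 6*p^2 + 9*p) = (p - 3)*(p + 3)*(p^2 - 3*p) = (p - 3)^2*(p + 3)*(p)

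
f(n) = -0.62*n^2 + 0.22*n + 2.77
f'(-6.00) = 7.66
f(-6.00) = -20.87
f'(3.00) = -3.50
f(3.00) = -2.15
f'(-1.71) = 2.34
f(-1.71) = 0.58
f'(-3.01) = 3.95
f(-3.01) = -3.51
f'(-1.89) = 2.56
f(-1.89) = 0.14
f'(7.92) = -9.60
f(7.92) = -34.38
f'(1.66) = -1.84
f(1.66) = 1.43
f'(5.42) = -6.50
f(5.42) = -14.25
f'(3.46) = -4.07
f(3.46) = -3.89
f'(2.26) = -2.58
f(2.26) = 0.10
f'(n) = 0.22 - 1.24*n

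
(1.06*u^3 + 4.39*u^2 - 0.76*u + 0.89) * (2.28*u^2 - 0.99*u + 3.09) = 2.4168*u^5 + 8.9598*u^4 - 2.8035*u^3 + 16.3467*u^2 - 3.2295*u + 2.7501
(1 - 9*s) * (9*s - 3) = -81*s^2 + 36*s - 3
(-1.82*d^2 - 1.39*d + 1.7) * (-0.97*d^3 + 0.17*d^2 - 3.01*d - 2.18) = 1.7654*d^5 + 1.0389*d^4 + 3.5929*d^3 + 8.4405*d^2 - 2.0868*d - 3.706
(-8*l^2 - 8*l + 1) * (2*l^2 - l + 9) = -16*l^4 - 8*l^3 - 62*l^2 - 73*l + 9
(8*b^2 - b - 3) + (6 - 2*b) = 8*b^2 - 3*b + 3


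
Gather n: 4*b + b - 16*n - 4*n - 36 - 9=5*b - 20*n - 45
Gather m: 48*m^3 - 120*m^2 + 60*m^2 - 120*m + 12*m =48*m^3 - 60*m^2 - 108*m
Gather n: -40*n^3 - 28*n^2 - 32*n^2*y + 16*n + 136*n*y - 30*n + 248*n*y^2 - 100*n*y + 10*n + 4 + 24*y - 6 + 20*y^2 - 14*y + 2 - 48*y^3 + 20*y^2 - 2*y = -40*n^3 + n^2*(-32*y - 28) + n*(248*y^2 + 36*y - 4) - 48*y^3 + 40*y^2 + 8*y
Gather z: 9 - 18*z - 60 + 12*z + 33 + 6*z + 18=0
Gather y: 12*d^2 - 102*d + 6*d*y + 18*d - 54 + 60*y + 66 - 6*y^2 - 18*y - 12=12*d^2 - 84*d - 6*y^2 + y*(6*d + 42)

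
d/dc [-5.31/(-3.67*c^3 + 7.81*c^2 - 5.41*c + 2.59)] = (-58.4631*c^2 + 82.9422*c - 28.7271)/(3.67*c^3 - 7.81*c^2 + 5.41*c - 2.59)^2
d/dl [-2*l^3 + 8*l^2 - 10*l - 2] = -6*l^2 + 16*l - 10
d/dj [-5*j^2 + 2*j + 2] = 2 - 10*j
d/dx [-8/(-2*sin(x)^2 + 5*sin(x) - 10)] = 8*(5 - 4*sin(x))*cos(x)/(-5*sin(x) - cos(2*x) + 11)^2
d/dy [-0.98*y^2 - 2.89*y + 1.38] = -1.96*y - 2.89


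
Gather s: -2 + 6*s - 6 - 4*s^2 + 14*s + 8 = -4*s^2 + 20*s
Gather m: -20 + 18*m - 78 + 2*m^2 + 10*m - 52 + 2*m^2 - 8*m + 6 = 4*m^2 + 20*m - 144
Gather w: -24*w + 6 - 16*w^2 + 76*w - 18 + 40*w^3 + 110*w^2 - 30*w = 40*w^3 + 94*w^2 + 22*w - 12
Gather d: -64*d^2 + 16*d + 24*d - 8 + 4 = -64*d^2 + 40*d - 4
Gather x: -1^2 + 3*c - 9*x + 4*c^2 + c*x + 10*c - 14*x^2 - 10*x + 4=4*c^2 + 13*c - 14*x^2 + x*(c - 19) + 3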